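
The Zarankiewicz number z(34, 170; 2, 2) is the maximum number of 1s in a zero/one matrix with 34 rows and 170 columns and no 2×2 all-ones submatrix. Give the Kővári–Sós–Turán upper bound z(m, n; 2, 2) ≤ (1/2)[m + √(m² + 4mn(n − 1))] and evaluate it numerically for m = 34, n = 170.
z(34, 170; 2, 2) ≤ (1/2)[34 + √(34² + 4·34·170·169)] = (1/2)[34 + √3908436] = 1005.4882

Kővári–Sós–Turán: let r_1, ..., r_34 be the row sums and z = Σ r_i the total number of 1s. Each pair of columns can share at most one row with both entries 1 (else a 2×2 all-ones block appears), so Σ_i C(r_i, 2) ≤ C(170, 2) = 14365. By convexity Σ_i C(r_i, 2) ≥ 34·C(z/34, 2) = z(z − 34)/(2·34), giving z² − 34z − 34·170·169 ≤ 0 and hence z ≤ (1/2)[34 + √(1156 + 4·976820)] = (1/2)[34 + √3908436] ≈ (1/2)(34 + 1976.9765) = 1005.4882.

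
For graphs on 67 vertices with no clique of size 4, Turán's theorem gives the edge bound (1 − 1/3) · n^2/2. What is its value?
Turán density bound = (2/3) · 67^2/2 = 4489/3 ≈ 1496.3333

Turán's theorem: ex(n, K_{r+1}) is achieved by the complete r-partite Turán graph T(n, r) with parts as balanced as possible, and is at most (1 − 1/r) · n^2/2. For r = 3, n = 67: the density bound is (2/3) · 4489/2 = 4489/3 ≈ 1496.3333. The integer-valued extremum is e(T(67, 3)) = 1496, which is strictly less than the density bound 4489/3 since 3 ∤ 67 (the parts of T(67, 3) cannot all be equal).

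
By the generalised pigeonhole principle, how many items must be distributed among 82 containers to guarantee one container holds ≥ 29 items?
n = (29 − 1)·82 + 1 = 2297

By the generalised pigeonhole principle, to guarantee some box contains ≥ r objects we need more than (r − 1) · k objects total. Threshold: n = (r − 1) · k + 1. With r = 29 and k = 82: n = 28 · 82 + 1 = 2296 + 1 = 2297. For n = 2296 = 28 · 82, we can put exactly 28 objects in every box, avoiding 29 in any single one — so 2297 is tight.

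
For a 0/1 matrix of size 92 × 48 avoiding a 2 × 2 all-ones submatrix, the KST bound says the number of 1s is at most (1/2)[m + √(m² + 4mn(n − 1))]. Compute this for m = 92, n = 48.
z(92, 48; 2, 2) ≤ (1/2)[92 + √(92² + 4·92·48·47)] = (1/2)[92 + √838672] = 503.8952

Kővári–Sós–Turán: let r_1, ..., r_92 be the row sums and z = Σ r_i the total number of 1s. Each pair of columns can share at most one row with both entries 1 (else a 2×2 all-ones block appears), so Σ_i C(r_i, 2) ≤ C(48, 2) = 1128. By convexity Σ_i C(r_i, 2) ≥ 92·C(z/92, 2) = z(z − 92)/(2·92), giving z² − 92z − 92·48·47 ≤ 0 and hence z ≤ (1/2)[92 + √(8464 + 4·207552)] = (1/2)[92 + √838672] ≈ (1/2)(92 + 915.7904) = 503.8952.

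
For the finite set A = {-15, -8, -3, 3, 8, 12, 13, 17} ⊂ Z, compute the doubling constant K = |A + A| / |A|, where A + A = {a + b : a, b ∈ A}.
K = |A + A| / |A| = 30/8 = 15/4

Enumerate A + A = {a + b : a, b ∈ A}. With |A| = 8, there are |A|^2 = 64 ordered sum pairs; collecting distinct values, A + A = {-30, -23, -18, -16, -12, -11, -7, -6, -5, -3, -2, 0, 2, 4, 5, 6, 9, 10, 11, 14, 15, 16, 20, 21, 24, 25, 26, 29, 30, 34}, so |A + A| = 30. Thus K = 30/8 = 15/4. For comparison, the minimum possible |A + A| over all 8-element sets is 2·8 − 1 = 15 (so min K = 15/8), attained only by arithmetic progressions.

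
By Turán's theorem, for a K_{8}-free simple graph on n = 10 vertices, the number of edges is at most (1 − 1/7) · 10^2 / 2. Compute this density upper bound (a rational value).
Turán density bound = (6/7) · 10^2/2 = 300/7 ≈ 42.8571

Turán's theorem: ex(n, K_{r+1}) is achieved by the complete r-partite Turán graph T(n, r) with parts as balanced as possible, and is at most (1 − 1/r) · n^2/2. For r = 7, n = 10: the density bound is (6/7) · 100/2 = 300/7 ≈ 42.8571. The integer-valued extremum is e(T(10, 7)) = 42, which is strictly less than the density bound 300/7 since 7 ∤ 10 (the parts of T(10, 7) cannot all be equal).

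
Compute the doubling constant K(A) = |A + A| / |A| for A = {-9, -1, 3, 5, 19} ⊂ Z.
K = |A + A| / |A| = 14/5

Enumerate A + A = {a + b : a, b ∈ A}. With |A| = 5, there are |A|^2 = 25 ordered sum pairs; collecting distinct values, A + A = {-18, -10, -6, -4, -2, 2, 4, 6, 8, 10, 18, 22, 24, 38}, so |A + A| = 14. Thus K = 14/5. For comparison, the minimum possible |A + A| over all 5-element sets is 2·5 − 1 = 9 (so min K = 9/5), attained only by arithmetic progressions.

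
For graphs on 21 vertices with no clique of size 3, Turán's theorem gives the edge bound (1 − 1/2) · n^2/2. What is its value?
Turán density bound = (1/2) · 21^2/2 = 441/4 ≈ 110.25

Turán's theorem: ex(n, K_{r+1}) is achieved by the complete r-partite Turán graph T(n, r) with parts as balanced as possible, and is at most (1 − 1/r) · n^2/2. For r = 2, n = 21: the density bound is (1/2) · 441/2 = 441/4 ≈ 110.25. The integer-valued extremum is e(T(21, 2)) = 110, which is strictly less than the density bound 441/4 since 2 ∤ 21 (the parts of T(21, 2) cannot all be equal).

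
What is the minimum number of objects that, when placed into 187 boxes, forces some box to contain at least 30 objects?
n = (30 − 1)·187 + 1 = 5424

By the generalised pigeonhole principle, to guarantee some box contains ≥ r objects we need more than (r − 1) · k objects total. Threshold: n = (r − 1) · k + 1. With r = 30 and k = 187: n = 29 · 187 + 1 = 5423 + 1 = 5424. For n = 5423 = 29 · 187, we can put exactly 29 objects in every box, avoiding 30 in any single one — so 5424 is tight.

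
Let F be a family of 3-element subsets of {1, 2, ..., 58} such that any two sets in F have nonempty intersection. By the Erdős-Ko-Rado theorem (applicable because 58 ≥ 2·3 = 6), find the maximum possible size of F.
max |F| = C(57, 2) = 1596

The Erdős-Ko-Rado theorem states: for n ≥ 2k, an intersecting family of k-subsets of an n-element set has size at most C(n − 1, k − 1), with equality for 'star' families {A ⊆ [n] : |A| = k, i ∈ A} (fix an element i). For n = 58, k = 3: C(57, 2) = 1596.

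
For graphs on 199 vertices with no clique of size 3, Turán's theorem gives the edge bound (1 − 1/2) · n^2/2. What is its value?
Turán density bound = (1/2) · 199^2/2 = 39601/4 ≈ 9900.25

Turán's theorem: ex(n, K_{r+1}) is achieved by the complete r-partite Turán graph T(n, r) with parts as balanced as possible, and is at most (1 − 1/r) · n^2/2. For r = 2, n = 199: the density bound is (1/2) · 39601/2 = 39601/4 ≈ 9900.25. The integer-valued extremum is e(T(199, 2)) = 9900, which is strictly less than the density bound 39601/4 since 2 ∤ 199 (the parts of T(199, 2) cannot all be equal).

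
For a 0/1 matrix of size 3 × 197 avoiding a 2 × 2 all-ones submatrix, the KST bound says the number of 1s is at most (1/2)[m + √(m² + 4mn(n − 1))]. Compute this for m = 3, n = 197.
z(3, 197; 2, 2) ≤ (1/2)[3 + √(3² + 4·3·197·196)] = (1/2)[3 + √463353] = 341.8502

Kővári–Sós–Turán: let r_1, ..., r_3 be the row sums and z = Σ r_i the total number of 1s. Each pair of columns can share at most one row with both entries 1 (else a 2×2 all-ones block appears), so Σ_i C(r_i, 2) ≤ C(197, 2) = 19306. By convexity Σ_i C(r_i, 2) ≥ 3·C(z/3, 2) = z(z − 3)/(2·3), giving z² − 3z − 3·197·196 ≤ 0 and hence z ≤ (1/2)[3 + √(9 + 4·115836)] = (1/2)[3 + √463353] ≈ (1/2)(3 + 680.7004) = 341.8502.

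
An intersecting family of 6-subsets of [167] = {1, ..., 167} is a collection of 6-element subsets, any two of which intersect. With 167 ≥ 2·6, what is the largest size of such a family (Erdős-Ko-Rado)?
max |F| = C(166, 5) = 988455798

The Erdős-Ko-Rado theorem states: for n ≥ 2k, an intersecting family of k-subsets of an n-element set has size at most C(n − 1, k − 1), with equality for 'star' families {A ⊆ [n] : |A| = k, i ∈ A} (fix an element i). For n = 167, k = 6: C(166, 5) = 988455798.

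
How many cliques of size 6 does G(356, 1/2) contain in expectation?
E[# K_6] = C(356, 6) · (1/2)^C(6, 2) = 2710026901296 / 2^15 = 169376681331/2048 ≈ 82703457.681152

For each 6-subset S of vertices (there are C(356, 6) = 2710026901296 such S), let X_S = 1 if S induces a K_6 (all C(6, 2) = 15 edges present). Then P(X_S = 1) = (1/2)^15 = 1/32768. By linearity of expectation, E[# K_6] = C(356, 6) · (1/2)^15 = 2710026901296 / 32768 = 169376681331/2048 ≈ 82703457.681152.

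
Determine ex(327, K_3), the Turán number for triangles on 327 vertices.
ex(327, K_3) = ⌊327^2/4⌋ = 26732

Mantel (1907): a triangle-free graph on n vertices has at most ⌊n^2/4⌋ edges, with equality for the complete bipartite graph K_{⌊n/2⌋, ⌈n/2⌉}. For n = 327: ⌊327^2/4⌋ = ⌊106929/4⌋ = 26732. The extremal graph is K_{163, 164}, which has 163·164 = 26732 edges.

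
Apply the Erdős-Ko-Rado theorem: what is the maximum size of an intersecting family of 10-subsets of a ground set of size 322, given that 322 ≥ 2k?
max |F| = C(321, 9) = 89051382289283480

Erdős-Ko-Rado (1961): when n ≥ 2k, max |F| = C(n−1, k−1). The bound is attained by the star {A : i ∈ A} for any fixed i ∈ [n]. Here C(322−1, 10−1) = C(321, 9) = 89051382289283480.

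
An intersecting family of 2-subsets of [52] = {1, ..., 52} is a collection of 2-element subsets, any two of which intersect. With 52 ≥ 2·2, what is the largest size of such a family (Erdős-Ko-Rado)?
max |F| = C(51, 1) = 51

Erdős-Ko-Rado (1961): when n ≥ 2k, max |F| = C(n−1, k−1). The bound is attained by the star {A : i ∈ A} for any fixed i ∈ [n]. Here C(52−1, 2−1) = C(51, 1) = 51.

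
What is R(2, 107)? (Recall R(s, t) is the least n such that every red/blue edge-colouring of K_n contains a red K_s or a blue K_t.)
R(2, 107) = 107

R(2, k) = k for all k ≥ 2: in a 2-colouring of K_k, either some edge is red (a red K_2) or all edges are blue (a blue K_k). And K_{106} coloured all-blue has no blue K_107, so R(2, 107) > 106. Hence R(2, 107) = 107.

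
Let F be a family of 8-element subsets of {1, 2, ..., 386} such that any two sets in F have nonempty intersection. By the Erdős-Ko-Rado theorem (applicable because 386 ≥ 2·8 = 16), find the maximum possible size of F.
max |F| = C(385, 7) = 235489385581120

Erdős-Ko-Rado (1961): when n ≥ 2k, max |F| = C(n−1, k−1). The bound is attained by the star {A : i ∈ A} for any fixed i ∈ [n]. Here C(386−1, 8−1) = C(385, 7) = 235489385581120.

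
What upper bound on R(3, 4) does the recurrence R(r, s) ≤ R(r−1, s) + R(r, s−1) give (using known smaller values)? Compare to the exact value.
R(3, 4) ≤ R(2, 4) + R(3, 3) = 4 + 6 = 10; exact value R(3, 4) = 9.

The Erdős–Szekeres recurrence R(r, s) ≤ R(r−1, s) + R(r, s−1) applied to (r, s) = (3, 4) gives
  R(3, 4) ≤ R(2, 4) + R(3, 3) = 4 + 6 = 10.
(Recall R(2, k) = k and R is symmetric.) The recurrence is not tight here (it gives 10, but the exact value is R(3, 4) = 9); the tight upper bound requires a sharper argument than the simple recurrence, combined with a lower-bound construction on K_{8}.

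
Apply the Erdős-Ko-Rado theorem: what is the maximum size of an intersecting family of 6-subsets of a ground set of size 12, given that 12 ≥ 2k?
max |F| = C(11, 5) = 462

The Erdős-Ko-Rado theorem states: for n ≥ 2k, an intersecting family of k-subsets of an n-element set has size at most C(n − 1, k − 1), with equality for 'star' families {A ⊆ [n] : |A| = k, i ∈ A} (fix an element i). For n = 12, k = 6: C(11, 5) = 462.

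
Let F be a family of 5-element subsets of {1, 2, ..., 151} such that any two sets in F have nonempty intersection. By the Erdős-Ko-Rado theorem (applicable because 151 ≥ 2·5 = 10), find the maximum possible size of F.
max |F| = C(150, 4) = 20260275

The Erdős-Ko-Rado theorem states: for n ≥ 2k, an intersecting family of k-subsets of an n-element set has size at most C(n − 1, k − 1), with equality for 'star' families {A ⊆ [n] : |A| = k, i ∈ A} (fix an element i). For n = 151, k = 5: C(150, 4) = 20260275.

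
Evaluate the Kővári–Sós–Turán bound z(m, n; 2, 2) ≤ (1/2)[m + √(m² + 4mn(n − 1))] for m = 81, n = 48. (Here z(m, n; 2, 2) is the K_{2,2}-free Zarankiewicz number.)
z(81, 48; 2, 2) ≤ (1/2)[81 + √(81² + 4·81·48·47)] = (1/2)[81 + √737505] = 469.8906

Kővári–Sós–Turán: let r_1, ..., r_81 be the row sums and z = Σ r_i the total number of 1s. Each pair of columns can share at most one row with both entries 1 (else a 2×2 all-ones block appears), so Σ_i C(r_i, 2) ≤ C(48, 2) = 1128. By convexity Σ_i C(r_i, 2) ≥ 81·C(z/81, 2) = z(z − 81)/(2·81), giving z² − 81z − 81·48·47 ≤ 0 and hence z ≤ (1/2)[81 + √(6561 + 4·182736)] = (1/2)[81 + √737505] ≈ (1/2)(81 + 858.7811) = 469.8906.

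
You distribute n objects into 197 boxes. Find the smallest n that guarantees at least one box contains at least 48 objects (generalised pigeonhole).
n = (48 − 1)·197 + 1 = 9260

By the generalised pigeonhole principle, to guarantee some box contains ≥ r objects we need more than (r − 1) · k objects total. Threshold: n = (r − 1) · k + 1. With r = 48 and k = 197: n = 47 · 197 + 1 = 9259 + 1 = 9260. For n = 9259 = 47 · 197, we can put exactly 47 objects in every box, avoiding 48 in any single one — so 9260 is tight.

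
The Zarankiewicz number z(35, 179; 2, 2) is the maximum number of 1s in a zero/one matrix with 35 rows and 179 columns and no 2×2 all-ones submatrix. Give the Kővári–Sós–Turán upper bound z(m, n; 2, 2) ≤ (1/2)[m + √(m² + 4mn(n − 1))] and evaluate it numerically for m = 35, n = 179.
z(35, 179; 2, 2) ≤ (1/2)[35 + √(35² + 4·35·179·178)] = (1/2)[35 + √4461905] = 1073.6611

Kővári–Sós–Turán: let r_1, ..., r_35 be the row sums and z = Σ r_i the total number of 1s. Each pair of columns can share at most one row with both entries 1 (else a 2×2 all-ones block appears), so Σ_i C(r_i, 2) ≤ C(179, 2) = 15931. By convexity Σ_i C(r_i, 2) ≥ 35·C(z/35, 2) = z(z − 35)/(2·35), giving z² − 35z − 35·179·178 ≤ 0 and hence z ≤ (1/2)[35 + √(1225 + 4·1115170)] = (1/2)[35 + √4461905] ≈ (1/2)(35 + 2112.3222) = 1073.6611.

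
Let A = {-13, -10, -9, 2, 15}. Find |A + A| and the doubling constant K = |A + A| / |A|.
K = |A + A| / |A| = 15/5 = 3

Enumerate A + A = {a + b : a, b ∈ A}. With |A| = 5, there are |A|^2 = 25 ordered sum pairs; collecting distinct values, A + A = {-26, -23, -22, -20, -19, -18, -11, -8, -7, 2, 4, 5, 6, 17, 30}, so |A + A| = 15. Thus K = 15/5 = 3. For comparison, the minimum possible |A + A| over all 5-element sets is 2·5 − 1 = 9 (so min K = 9/5), attained only by arithmetic progressions.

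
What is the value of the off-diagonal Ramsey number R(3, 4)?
R(3, 4) = 9

Lower bound: an explicit 2-colouring of K_{8} (typically a Paley-type or other structured construction) avoids a red K_3 and a blue K_4, showing R(3, 4) > 8.
Upper bound: the Erdős–Szekeres recurrence R(r, t') ≤ R(r−1, t') + R(r, t'−1) (with the −1 refinement when both summands are even) yields R(3, 4) ≤ 9.
Hence R(3, 4) = 9.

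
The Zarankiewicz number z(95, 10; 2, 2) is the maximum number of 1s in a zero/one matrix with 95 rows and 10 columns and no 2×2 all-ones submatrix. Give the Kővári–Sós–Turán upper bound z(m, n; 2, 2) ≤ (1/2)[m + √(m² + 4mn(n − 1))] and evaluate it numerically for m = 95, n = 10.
z(95, 10; 2, 2) ≤ (1/2)[95 + √(95² + 4·95·10·9)] = (1/2)[95 + √43225] = 151.4531

Kővári–Sós–Turán: let r_1, ..., r_95 be the row sums and z = Σ r_i the total number of 1s. Each pair of columns can share at most one row with both entries 1 (else a 2×2 all-ones block appears), so Σ_i C(r_i, 2) ≤ C(10, 2) = 45. By convexity Σ_i C(r_i, 2) ≥ 95·C(z/95, 2) = z(z − 95)/(2·95), giving z² − 95z − 95·10·9 ≤ 0 and hence z ≤ (1/2)[95 + √(9025 + 4·8550)] = (1/2)[95 + √43225] ≈ (1/2)(95 + 207.9062) = 151.4531.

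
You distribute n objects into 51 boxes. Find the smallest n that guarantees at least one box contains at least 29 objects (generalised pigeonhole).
n = (29 − 1)·51 + 1 = 1429

By the generalised pigeonhole principle, to guarantee some box contains ≥ r objects we need more than (r − 1) · k objects total. Threshold: n = (r − 1) · k + 1. With r = 29 and k = 51: n = 28 · 51 + 1 = 1428 + 1 = 1429. For n = 1428 = 28 · 51, we can put exactly 28 objects in every box, avoiding 29 in any single one — so 1429 is tight.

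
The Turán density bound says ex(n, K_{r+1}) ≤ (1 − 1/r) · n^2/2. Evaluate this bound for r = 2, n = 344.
Turán density bound = (1/2) · 344^2/2 = 29584

Turán's theorem: ex(n, K_{r+1}) is achieved by the complete r-partite Turán graph T(n, r) with parts as balanced as possible, and is at most (1 − 1/r) · n^2/2. For r = 2, n = 344: the density bound is (1/2) · 118336/2 = 29584. Since 2 ∣ 344, the Turán graph T(344, 2) has parts of equal size 172, and its edge count e(T(344, 2)) = 29584 attains the density bound exactly.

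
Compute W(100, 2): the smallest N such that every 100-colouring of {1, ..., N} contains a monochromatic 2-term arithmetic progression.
W(100, 2) = 100 + 1 = 101

A 2-term AP is any pair of integers, so a monochromatic 2-AP exists iff some colour is used at least twice. With 100 colours, the colouring i ↦ i on {1, ..., 100} uses each colour once, avoiding any monochromatic pair, so W(100, 2) > 100. For {1, ..., 101}, pigeonhole forces two integers of the same colour, which form a monochromatic 2-AP. Hence W(100, 2) = 101.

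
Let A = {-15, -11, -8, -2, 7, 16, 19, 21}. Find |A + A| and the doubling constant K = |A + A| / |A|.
K = |A + A| / |A| = 32/8 = 4

Enumerate A + A = {a + b : a, b ∈ A}. With |A| = 8, there are |A|^2 = 64 ordered sum pairs; collecting distinct values, A + A = {-30, -26, -23, -22, -19, -17, -16, -13, -10, -8, -4, -1, 1, 4, 5, 6, 8, 10, 11, 13, 14, 17, 19, 23, 26, 28, 32, 35, 37, 38, 40, 42}, so |A + A| = 32. Thus K = 32/8 = 4. For comparison, the minimum possible |A + A| over all 8-element sets is 2·8 − 1 = 15 (so min K = 15/8), attained only by arithmetic progressions.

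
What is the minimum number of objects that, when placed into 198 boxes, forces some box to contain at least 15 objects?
n = (15 − 1)·198 + 1 = 2773

By the generalised pigeonhole principle, to guarantee some box contains ≥ r objects we need more than (r − 1) · k objects total. Threshold: n = (r − 1) · k + 1. With r = 15 and k = 198: n = 14 · 198 + 1 = 2772 + 1 = 2773. For n = 2772 = 14 · 198, we can put exactly 14 objects in every box, avoiding 15 in any single one — so 2773 is tight.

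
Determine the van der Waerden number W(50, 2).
W(50, 2) = 50 + 1 = 51

A 2-term AP is any pair of integers, so a monochromatic 2-AP exists iff some colour is used at least twice. With 50 colours, the colouring i ↦ i on {1, ..., 50} uses each colour once, avoiding any monochromatic pair, so W(50, 2) > 50. For {1, ..., 51}, pigeonhole forces two integers of the same colour, which form a monochromatic 2-AP. Hence W(50, 2) = 51.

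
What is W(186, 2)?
W(186, 2) = 186 + 1 = 187

A 2-term AP is any pair of integers, so a monochromatic 2-AP exists iff some colour is used at least twice. With 186 colours, the colouring i ↦ i on {1, ..., 186} uses each colour once, avoiding any monochromatic pair, so W(186, 2) > 186. For {1, ..., 187}, pigeonhole forces two integers of the same colour, which form a monochromatic 2-AP. Hence W(186, 2) = 187.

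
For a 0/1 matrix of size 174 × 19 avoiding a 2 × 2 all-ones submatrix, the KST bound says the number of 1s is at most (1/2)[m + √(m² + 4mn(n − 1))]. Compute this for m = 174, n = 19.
z(174, 19; 2, 2) ≤ (1/2)[174 + √(174² + 4·174·19·18)] = (1/2)[174 + √268308] = 345.9923

Kővári–Sós–Turán: let r_1, ..., r_174 be the row sums and z = Σ r_i the total number of 1s. Each pair of columns can share at most one row with both entries 1 (else a 2×2 all-ones block appears), so Σ_i C(r_i, 2) ≤ C(19, 2) = 171. By convexity Σ_i C(r_i, 2) ≥ 174·C(z/174, 2) = z(z − 174)/(2·174), giving z² − 174z − 174·19·18 ≤ 0 and hence z ≤ (1/2)[174 + √(30276 + 4·59508)] = (1/2)[174 + √268308] ≈ (1/2)(174 + 517.9846) = 345.9923.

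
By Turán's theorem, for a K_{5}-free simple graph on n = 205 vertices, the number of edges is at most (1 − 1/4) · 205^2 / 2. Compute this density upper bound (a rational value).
Turán density bound = (3/4) · 205^2/2 = 126075/8 ≈ 15759.375

Turán's theorem: ex(n, K_{r+1}) is achieved by the complete r-partite Turán graph T(n, r) with parts as balanced as possible, and is at most (1 − 1/r) · n^2/2. For r = 4, n = 205: the density bound is (3/4) · 42025/2 = 126075/8 ≈ 15759.375. The integer-valued extremum is e(T(205, 4)) = 15759, which is strictly less than the density bound 126075/8 since 4 ∤ 205 (the parts of T(205, 4) cannot all be equal).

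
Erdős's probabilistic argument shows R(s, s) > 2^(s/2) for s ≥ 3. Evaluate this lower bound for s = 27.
2^(27/2) = 11585.2375; so R(27, 27) > 11585.2375

Colour each edge of K_n uniformly at random with red/blue. The expected number of monochromatic K_27 is C(n, 27) · 2 · 2^(−C(27,2)). If C(n, 27) · 2^(1 − C(27,2)) < 1, then with positive probability no monochromatic K_27 exists, so R(27, 27) > n. The standard estimate C(n, 27) ≤ n^27/27! shows this inequality holds whenever n ≤ 2^(27/2) (since 27! · 2^(C(27,2) − 1) > 2^(27^2/2) ≥ n^27). Hence R(27, 27) > 2^(27/2) = 11585.2375.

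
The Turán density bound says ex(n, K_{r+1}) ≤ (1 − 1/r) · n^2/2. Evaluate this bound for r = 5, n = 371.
Turán density bound = (4/5) · 371^2/2 = 275282/5 ≈ 55056.4

Turán's theorem: ex(n, K_{r+1}) is achieved by the complete r-partite Turán graph T(n, r) with parts as balanced as possible, and is at most (1 − 1/r) · n^2/2. For r = 5, n = 371: the density bound is (4/5) · 137641/2 = 275282/5 ≈ 55056.4. The integer-valued extremum is e(T(371, 5)) = 55056, which is strictly less than the density bound 275282/5 since 5 ∤ 371 (the parts of T(371, 5) cannot all be equal).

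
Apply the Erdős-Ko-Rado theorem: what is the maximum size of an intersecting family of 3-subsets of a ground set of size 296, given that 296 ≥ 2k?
max |F| = C(295, 2) = 43365

The Erdős-Ko-Rado theorem states: for n ≥ 2k, an intersecting family of k-subsets of an n-element set has size at most C(n − 1, k − 1), with equality for 'star' families {A ⊆ [n] : |A| = k, i ∈ A} (fix an element i). For n = 296, k = 3: C(295, 2) = 43365.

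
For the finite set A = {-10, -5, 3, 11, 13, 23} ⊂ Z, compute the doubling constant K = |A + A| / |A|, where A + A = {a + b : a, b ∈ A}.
K = |A + A| / |A| = 19/6

Enumerate A + A = {a + b : a, b ∈ A}. With |A| = 6, there are |A|^2 = 36 ordered sum pairs; collecting distinct values, A + A = {-20, -15, -10, -7, -2, 1, 3, 6, 8, 13, 14, 16, 18, 22, 24, 26, 34, 36, 46}, so |A + A| = 19. Thus K = 19/6. For comparison, the minimum possible |A + A| over all 6-element sets is 2·6 − 1 = 11 (so min K = 11/6), attained only by arithmetic progressions.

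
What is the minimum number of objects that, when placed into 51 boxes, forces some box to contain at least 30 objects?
n = (30 − 1)·51 + 1 = 1480

By the generalised pigeonhole principle, to guarantee some box contains ≥ r objects we need more than (r − 1) · k objects total. Threshold: n = (r − 1) · k + 1. With r = 30 and k = 51: n = 29 · 51 + 1 = 1479 + 1 = 1480. For n = 1479 = 29 · 51, we can put exactly 29 objects in every box, avoiding 30 in any single one — so 1480 is tight.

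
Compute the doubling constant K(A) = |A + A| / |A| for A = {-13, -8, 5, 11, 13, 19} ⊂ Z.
K = |A + A| / |A| = 20/6 = 10/3

Enumerate A + A = {a + b : a, b ∈ A}. With |A| = 6, there are |A|^2 = 36 ordered sum pairs; collecting distinct values, A + A = {-26, -21, -16, -8, -3, -2, 0, 3, 5, 6, 10, 11, 16, 18, 22, 24, 26, 30, 32, 38}, so |A + A| = 20. Thus K = 20/6 = 10/3. For comparison, the minimum possible |A + A| over all 6-element sets is 2·6 − 1 = 11 (so min K = 11/6), attained only by arithmetic progressions.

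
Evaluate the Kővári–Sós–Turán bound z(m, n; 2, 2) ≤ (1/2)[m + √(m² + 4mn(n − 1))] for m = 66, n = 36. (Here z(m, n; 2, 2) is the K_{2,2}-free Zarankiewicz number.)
z(66, 36; 2, 2) ≤ (1/2)[66 + √(66² + 4·66·36·35)] = (1/2)[66 + √336996] = 323.2568

Kővári–Sós–Turán: let r_1, ..., r_66 be the row sums and z = Σ r_i the total number of 1s. Each pair of columns can share at most one row with both entries 1 (else a 2×2 all-ones block appears), so Σ_i C(r_i, 2) ≤ C(36, 2) = 630. By convexity Σ_i C(r_i, 2) ≥ 66·C(z/66, 2) = z(z − 66)/(2·66), giving z² − 66z − 66·36·35 ≤ 0 and hence z ≤ (1/2)[66 + √(4356 + 4·83160)] = (1/2)[66 + √336996] ≈ (1/2)(66 + 580.5136) = 323.2568.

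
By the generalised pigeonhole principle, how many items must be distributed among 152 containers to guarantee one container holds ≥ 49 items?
n = (49 − 1)·152 + 1 = 7297

By the generalised pigeonhole principle, to guarantee some box contains ≥ r objects we need more than (r − 1) · k objects total. Threshold: n = (r − 1) · k + 1. With r = 49 and k = 152: n = 48 · 152 + 1 = 7296 + 1 = 7297. For n = 7296 = 48 · 152, we can put exactly 48 objects in every box, avoiding 49 in any single one — so 7297 is tight.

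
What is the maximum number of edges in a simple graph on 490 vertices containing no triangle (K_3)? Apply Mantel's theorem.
ex(490, K_3) = ⌊490^2/4⌋ = 60025

Mantel (1907): a triangle-free graph on n vertices has at most ⌊n^2/4⌋ edges, with equality for the complete bipartite graph K_{⌊n/2⌋, ⌈n/2⌉}. For n = 490: ⌊490^2/4⌋ = ⌊240100/4⌋ = 60025. The extremal graph is K_{245, 245}, which has 245·245 = 60025 edges.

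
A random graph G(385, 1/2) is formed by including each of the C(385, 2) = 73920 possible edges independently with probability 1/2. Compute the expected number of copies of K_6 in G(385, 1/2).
E[# K_6] = C(385, 6) · (1/2)^C(6, 2) = 4349408176960 / 2^15 = 67959502765/512 ≈ 132733403.837891

For each 6-subset S of vertices (there are C(385, 6) = 4349408176960 such S), let X_S = 1 if S induces a K_6 (all C(6, 2) = 15 edges present). Then P(X_S = 1) = (1/2)^15 = 1/32768. By linearity of expectation, E[# K_6] = C(385, 6) · (1/2)^15 = 4349408176960 / 32768 = 67959502765/512 ≈ 132733403.837891.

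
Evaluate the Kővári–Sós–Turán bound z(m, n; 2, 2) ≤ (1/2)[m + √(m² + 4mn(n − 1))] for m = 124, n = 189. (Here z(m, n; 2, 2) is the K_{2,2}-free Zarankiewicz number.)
z(124, 189; 2, 2) ≤ (1/2)[124 + √(124² + 4·124·189·188)] = (1/2)[124 + √17639248] = 2161.9552

Kővári–Sós–Turán: let r_1, ..., r_124 be the row sums and z = Σ r_i the total number of 1s. Each pair of columns can share at most one row with both entries 1 (else a 2×2 all-ones block appears), so Σ_i C(r_i, 2) ≤ C(189, 2) = 17766. By convexity Σ_i C(r_i, 2) ≥ 124·C(z/124, 2) = z(z − 124)/(2·124), giving z² − 124z − 124·189·188 ≤ 0 and hence z ≤ (1/2)[124 + √(15376 + 4·4405968)] = (1/2)[124 + √17639248] ≈ (1/2)(124 + 4199.9105) = 2161.9552.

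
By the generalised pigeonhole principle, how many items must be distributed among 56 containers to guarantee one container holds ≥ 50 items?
n = (50 − 1)·56 + 1 = 2745

By the generalised pigeonhole principle, to guarantee some box contains ≥ r objects we need more than (r − 1) · k objects total. Threshold: n = (r − 1) · k + 1. With r = 50 and k = 56: n = 49 · 56 + 1 = 2744 + 1 = 2745. For n = 2744 = 49 · 56, we can put exactly 49 objects in every box, avoiding 50 in any single one — so 2745 is tight.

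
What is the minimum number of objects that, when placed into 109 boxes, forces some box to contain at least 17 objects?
n = (17 − 1)·109 + 1 = 1745

By the generalised pigeonhole principle, to guarantee some box contains ≥ r objects we need more than (r − 1) · k objects total. Threshold: n = (r − 1) · k + 1. With r = 17 and k = 109: n = 16 · 109 + 1 = 1744 + 1 = 1745. For n = 1744 = 16 · 109, we can put exactly 16 objects in every box, avoiding 17 in any single one — so 1745 is tight.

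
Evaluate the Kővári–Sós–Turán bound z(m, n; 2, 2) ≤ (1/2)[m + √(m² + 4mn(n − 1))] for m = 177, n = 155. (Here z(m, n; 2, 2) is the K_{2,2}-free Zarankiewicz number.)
z(177, 155; 2, 2) ≤ (1/2)[177 + √(177² + 4·177·155·154)] = (1/2)[177 + √16931289] = 2145.8824

Kővári–Sós–Turán: let r_1, ..., r_177 be the row sums and z = Σ r_i the total number of 1s. Each pair of columns can share at most one row with both entries 1 (else a 2×2 all-ones block appears), so Σ_i C(r_i, 2) ≤ C(155, 2) = 11935. By convexity Σ_i C(r_i, 2) ≥ 177·C(z/177, 2) = z(z − 177)/(2·177), giving z² − 177z − 177·155·154 ≤ 0 and hence z ≤ (1/2)[177 + √(31329 + 4·4224990)] = (1/2)[177 + √16931289] ≈ (1/2)(177 + 4114.7648) = 2145.8824.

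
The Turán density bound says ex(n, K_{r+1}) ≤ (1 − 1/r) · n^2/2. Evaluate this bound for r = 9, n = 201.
Turán density bound = (8/9) · 201^2/2 = 17956

Turán's theorem: ex(n, K_{r+1}) is achieved by the complete r-partite Turán graph T(n, r) with parts as balanced as possible, and is at most (1 − 1/r) · n^2/2. For r = 9, n = 201: the density bound is (8/9) · 40401/2 = 17956. The integer-valued extremum is e(T(201, 9)) = 17955, which is strictly less than the density bound 17956 since 9 ∤ 201 (the parts of T(201, 9) cannot all be equal).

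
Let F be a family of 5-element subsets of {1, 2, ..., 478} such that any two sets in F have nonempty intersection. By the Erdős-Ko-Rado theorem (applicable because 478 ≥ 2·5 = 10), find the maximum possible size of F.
max |F| = C(477, 4) = 2130031575

Erdős-Ko-Rado (1961): when n ≥ 2k, max |F| = C(n−1, k−1). The bound is attained by the star {A : i ∈ A} for any fixed i ∈ [n]. Here C(478−1, 5−1) = C(477, 4) = 2130031575.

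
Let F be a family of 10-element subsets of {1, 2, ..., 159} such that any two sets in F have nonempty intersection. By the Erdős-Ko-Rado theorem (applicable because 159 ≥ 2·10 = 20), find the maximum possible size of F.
max |F| = C(158, 9) = 134083071186350

The Erdős-Ko-Rado theorem states: for n ≥ 2k, an intersecting family of k-subsets of an n-element set has size at most C(n − 1, k − 1), with equality for 'star' families {A ⊆ [n] : |A| = k, i ∈ A} (fix an element i). For n = 159, k = 10: C(158, 9) = 134083071186350.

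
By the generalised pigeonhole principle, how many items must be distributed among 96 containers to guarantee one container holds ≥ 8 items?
n = (8 − 1)·96 + 1 = 673

By the generalised pigeonhole principle, to guarantee some box contains ≥ r objects we need more than (r − 1) · k objects total. Threshold: n = (r − 1) · k + 1. With r = 8 and k = 96: n = 7 · 96 + 1 = 672 + 1 = 673. For n = 672 = 7 · 96, we can put exactly 7 objects in every box, avoiding 8 in any single one — so 673 is tight.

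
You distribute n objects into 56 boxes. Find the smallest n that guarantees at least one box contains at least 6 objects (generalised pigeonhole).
n = (6 − 1)·56 + 1 = 281

By the generalised pigeonhole principle, to guarantee some box contains ≥ r objects we need more than (r − 1) · k objects total. Threshold: n = (r − 1) · k + 1. With r = 6 and k = 56: n = 5 · 56 + 1 = 280 + 1 = 281. For n = 280 = 5 · 56, we can put exactly 5 objects in every box, avoiding 6 in any single one — so 281 is tight.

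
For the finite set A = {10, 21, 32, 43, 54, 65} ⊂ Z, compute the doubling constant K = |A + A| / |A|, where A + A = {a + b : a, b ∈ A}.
K = |A + A| / |A| = 11/6

Enumerate A + A = {a + b : a, b ∈ A}. With |A| = 6, there are |A|^2 = 36 ordered sum pairs; collecting distinct values, A + A = {20, 31, 42, 53, 64, 75, 86, 97, 108, 119, 130}, so |A + A| = 11. Thus K = 11/6. Here |A + A| = 2|A| − 1 = 11, the minimum possible — so K = 11/6 is minimal, which holds iff A is an arithmetic progression.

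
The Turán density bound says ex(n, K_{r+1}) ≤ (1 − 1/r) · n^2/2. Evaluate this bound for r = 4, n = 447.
Turán density bound = (3/4) · 447^2/2 = 599427/8 ≈ 74928.375

Turán's theorem: ex(n, K_{r+1}) is achieved by the complete r-partite Turán graph T(n, r) with parts as balanced as possible, and is at most (1 − 1/r) · n^2/2. For r = 4, n = 447: the density bound is (3/4) · 199809/2 = 599427/8 ≈ 74928.375. The integer-valued extremum is e(T(447, 4)) = 74928, which is strictly less than the density bound 599427/8 since 4 ∤ 447 (the parts of T(447, 4) cannot all be equal).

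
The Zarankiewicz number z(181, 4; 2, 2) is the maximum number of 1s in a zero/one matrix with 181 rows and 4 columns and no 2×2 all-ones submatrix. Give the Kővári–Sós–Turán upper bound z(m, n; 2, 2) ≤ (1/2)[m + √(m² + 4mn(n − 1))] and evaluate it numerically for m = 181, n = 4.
z(181, 4; 2, 2) ≤ (1/2)[181 + √(181² + 4·181·4·3)] = (1/2)[181 + √41449] = 192.2951

Kővári–Sós–Turán: let r_1, ..., r_181 be the row sums and z = Σ r_i the total number of 1s. Each pair of columns can share at most one row with both entries 1 (else a 2×2 all-ones block appears), so Σ_i C(r_i, 2) ≤ C(4, 2) = 6. By convexity Σ_i C(r_i, 2) ≥ 181·C(z/181, 2) = z(z − 181)/(2·181), giving z² − 181z − 181·4·3 ≤ 0 and hence z ≤ (1/2)[181 + √(32761 + 4·2172)] = (1/2)[181 + √41449] ≈ (1/2)(181 + 203.5903) = 192.2951.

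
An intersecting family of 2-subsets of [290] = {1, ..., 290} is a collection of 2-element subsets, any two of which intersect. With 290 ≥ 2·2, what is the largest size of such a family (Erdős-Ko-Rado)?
max |F| = C(289, 1) = 289

Erdős-Ko-Rado (1961): when n ≥ 2k, max |F| = C(n−1, k−1). The bound is attained by the star {A : i ∈ A} for any fixed i ∈ [n]. Here C(290−1, 2−1) = C(289, 1) = 289.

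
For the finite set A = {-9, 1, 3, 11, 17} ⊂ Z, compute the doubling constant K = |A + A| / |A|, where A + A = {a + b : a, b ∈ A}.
K = |A + A| / |A| = 14/5

Enumerate A + A = {a + b : a, b ∈ A}. With |A| = 5, there are |A|^2 = 25 ordered sum pairs; collecting distinct values, A + A = {-18, -8, -6, 2, 4, 6, 8, 12, 14, 18, 20, 22, 28, 34}, so |A + A| = 14. Thus K = 14/5. For comparison, the minimum possible |A + A| over all 5-element sets is 2·5 − 1 = 9 (so min K = 9/5), attained only by arithmetic progressions.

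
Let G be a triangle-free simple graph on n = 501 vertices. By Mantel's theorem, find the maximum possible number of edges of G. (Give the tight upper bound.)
ex(501, K_3) = ⌊501^2/4⌋ = 62750

Mantel (1907): a triangle-free graph on n vertices has at most ⌊n^2/4⌋ edges, with equality for the complete bipartite graph K_{⌊n/2⌋, ⌈n/2⌉}. For n = 501: ⌊501^2/4⌋ = ⌊251001/4⌋ = 62750. The extremal graph is K_{250, 251}, which has 250·251 = 62750 edges.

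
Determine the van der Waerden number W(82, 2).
W(82, 2) = 82 + 1 = 83

A 2-term AP is any pair of integers, so a monochromatic 2-AP exists iff some colour is used at least twice. With 82 colours, the colouring i ↦ i on {1, ..., 82} uses each colour once, avoiding any monochromatic pair, so W(82, 2) > 82. For {1, ..., 83}, pigeonhole forces two integers of the same colour, which form a monochromatic 2-AP. Hence W(82, 2) = 83.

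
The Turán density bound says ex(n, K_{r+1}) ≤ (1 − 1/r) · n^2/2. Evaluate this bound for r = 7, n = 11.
Turán density bound = (6/7) · 11^2/2 = 363/7 ≈ 51.8571

Turán's theorem: ex(n, K_{r+1}) is achieved by the complete r-partite Turán graph T(n, r) with parts as balanced as possible, and is at most (1 − 1/r) · n^2/2. For r = 7, n = 11: the density bound is (6/7) · 121/2 = 363/7 ≈ 51.8571. The integer-valued extremum is e(T(11, 7)) = 51, which is strictly less than the density bound 363/7 since 7 ∤ 11 (the parts of T(11, 7) cannot all be equal).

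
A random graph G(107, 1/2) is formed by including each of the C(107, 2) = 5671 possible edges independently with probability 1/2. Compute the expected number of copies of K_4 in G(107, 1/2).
E[# K_4] = C(107, 4) · (1/2)^C(4, 2) = 5160610 / 2^6 = 2580305/32 = 80634.53125

For each 4-subset S of vertices (there are C(107, 4) = 5160610 such S), let X_S = 1 if S induces a K_4 (all C(4, 2) = 6 edges present). Then P(X_S = 1) = (1/2)^6 = 1/64. By linearity of expectation, E[# K_4] = C(107, 4) · (1/2)^6 = 5160610 / 64 = 2580305/32 = 80634.53125.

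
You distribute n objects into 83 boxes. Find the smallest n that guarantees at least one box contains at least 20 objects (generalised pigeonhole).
n = (20 − 1)·83 + 1 = 1578

By the generalised pigeonhole principle, to guarantee some box contains ≥ r objects we need more than (r − 1) · k objects total. Threshold: n = (r − 1) · k + 1. With r = 20 and k = 83: n = 19 · 83 + 1 = 1577 + 1 = 1578. For n = 1577 = 19 · 83, we can put exactly 19 objects in every box, avoiding 20 in any single one — so 1578 is tight.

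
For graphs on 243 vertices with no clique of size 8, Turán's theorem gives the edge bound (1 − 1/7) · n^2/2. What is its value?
Turán density bound = (6/7) · 243^2/2 = 177147/7 ≈ 25306.7143

Turán's theorem: ex(n, K_{r+1}) is achieved by the complete r-partite Turán graph T(n, r) with parts as balanced as possible, and is at most (1 − 1/r) · n^2/2. For r = 7, n = 243: the density bound is (6/7) · 59049/2 = 177147/7 ≈ 25306.7143. The integer-valued extremum is e(T(243, 7)) = 25306, which is strictly less than the density bound 177147/7 since 7 ∤ 243 (the parts of T(243, 7) cannot all be equal).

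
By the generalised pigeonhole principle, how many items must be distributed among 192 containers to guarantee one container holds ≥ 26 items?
n = (26 − 1)·192 + 1 = 4801

By the generalised pigeonhole principle, to guarantee some box contains ≥ r objects we need more than (r − 1) · k objects total. Threshold: n = (r − 1) · k + 1. With r = 26 and k = 192: n = 25 · 192 + 1 = 4800 + 1 = 4801. For n = 4800 = 25 · 192, we can put exactly 25 objects in every box, avoiding 26 in any single one — so 4801 is tight.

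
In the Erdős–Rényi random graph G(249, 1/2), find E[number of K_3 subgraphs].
E[# K_3] = C(249, 3) · (1/2)^C(3, 2) = 2542124 / 2^3 = 635531/2 = 317765.5

For each 3-subset S of vertices (there are C(249, 3) = 2542124 such S), let X_S = 1 if S induces a K_3 (all C(3, 2) = 3 edges present). Then P(X_S = 1) = (1/2)^3 = 1/8. By linearity of expectation, E[# K_3] = C(249, 3) · (1/2)^3 = 2542124 / 8 = 635531/2 = 317765.5.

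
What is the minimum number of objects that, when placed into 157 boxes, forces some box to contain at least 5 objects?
n = (5 − 1)·157 + 1 = 629

By the generalised pigeonhole principle, to guarantee some box contains ≥ r objects we need more than (r − 1) · k objects total. Threshold: n = (r − 1) · k + 1. With r = 5 and k = 157: n = 4 · 157 + 1 = 628 + 1 = 629. For n = 628 = 4 · 157, we can put exactly 4 objects in every box, avoiding 5 in any single one — so 629 is tight.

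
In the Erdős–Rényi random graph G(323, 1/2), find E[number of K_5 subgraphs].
E[# K_5] = C(323, 5) · (1/2)^C(5, 2) = 28400294384 / 2^10 = 1775018399/64 = 27734662.484375

For each 5-subset S of vertices (there are C(323, 5) = 28400294384 such S), let X_S = 1 if S induces a K_5 (all C(5, 2) = 10 edges present). Then P(X_S = 1) = (1/2)^10 = 1/1024. By linearity of expectation, E[# K_5] = C(323, 5) · (1/2)^10 = 28400294384 / 1024 = 1775018399/64 = 27734662.484375.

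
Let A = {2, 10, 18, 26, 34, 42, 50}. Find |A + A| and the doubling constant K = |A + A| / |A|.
K = |A + A| / |A| = 13/7

Enumerate A + A = {a + b : a, b ∈ A}. With |A| = 7, there are |A|^2 = 49 ordered sum pairs; collecting distinct values, A + A = {4, 12, 20, 28, 36, 44, 52, 60, 68, 76, 84, 92, 100}, so |A + A| = 13. Thus K = 13/7. Here |A + A| = 2|A| − 1 = 13, the minimum possible — so K = 13/7 is minimal, which holds iff A is an arithmetic progression.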